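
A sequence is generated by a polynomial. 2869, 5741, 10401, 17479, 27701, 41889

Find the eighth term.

85931

Δ: 2872, 4660, 7078, 10222, 14188
Δ²: 1788, 2418, 3144, 3966
Δ³: 630, 726, 822
Δ⁴: 96, 96
The fourth differences are constant (96).
822 + 96 = 918;  3966 + 918 = 4884;  14188 + 4884 = 19072;  41889 + 19072 = 60961
918 + 96 = 1014;  4884 + 1014 = 5898;  19072 + 5898 = 24970;  60961 + 24970 = 85931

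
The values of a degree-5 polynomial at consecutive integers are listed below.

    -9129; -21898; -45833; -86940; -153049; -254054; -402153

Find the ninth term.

D1: -12769, -23935, -41107, -66109, -101005, -148099
D2: -11166, -17172, -25002, -34896, -47094
D3: -6006, -7830, -9894, -12198
D4: -1824, -2064, -2304
D5: -240, -240
Fifth differences constant at -240.
-2304 − 240 = -2544;  -12198 − 2544 = -14742;  -47094 − 14742 = -61836;  -148099 − 61836 = -209935;  -402153 − 209935 = -612088
-2544 − 240 = -2784;  -14742 − 2784 = -17526;  -61836 − 17526 = -79362;  -209935 − 79362 = -289297;  -612088 − 289297 = -901385

-901385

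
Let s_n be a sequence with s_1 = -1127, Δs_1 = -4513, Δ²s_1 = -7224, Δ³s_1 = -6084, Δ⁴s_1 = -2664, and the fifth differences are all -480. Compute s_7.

-301085

Build the table forward from the leading diagonal:
D5: -480, -480, -480, -480, -480, -480, -480
D4: -2664, -3144, -3624, -4104, -4584, -5064, -5544
D3: -6084, -8748, -11892, -15516, -19620, -24204, -29268
D2: -7224, -13308, -22056, -33948, -49464, -69084, -93288
D1: -4513, -11737, -25045, -47101, -81049, -130513, -199597
s: -1127, -5640, -17377, -42422, -89523, -170572, -301085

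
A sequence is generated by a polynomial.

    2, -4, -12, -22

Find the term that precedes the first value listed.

-6, -8, -10
-2, -2
The second differences are constant at -2.
Work back: -6 + 2 = -4;  2 + 4 = 6

6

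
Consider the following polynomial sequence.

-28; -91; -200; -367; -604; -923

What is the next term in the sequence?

-1336

First differences: -63, -109, -167, -237, -319
Second differences: -46, -58, -70, -82
Third differences: -12, -12, -12
Constant third difference = -12, so extend:
-82 − 12 = -94;  -319 − 94 = -413;  -923 − 413 = -1336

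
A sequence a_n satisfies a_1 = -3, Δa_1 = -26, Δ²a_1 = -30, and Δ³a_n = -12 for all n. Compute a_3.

Build the table forward from the leading diagonal:
Third differences: -12, -12, -12
Second differences: -30, -42, -54
First differences: -26, -56, -98
a: -3, -29, -85

-85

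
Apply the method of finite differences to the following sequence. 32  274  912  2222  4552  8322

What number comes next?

14024

242, 638, 1310, 2330, 3770
396, 672, 1020, 1440
276, 348, 420
72, 72
Constant fourth difference = 72, so extend:
420 + 72 = 492;  1440 + 492 = 1932;  3770 + 1932 = 5702;  8322 + 5702 = 14024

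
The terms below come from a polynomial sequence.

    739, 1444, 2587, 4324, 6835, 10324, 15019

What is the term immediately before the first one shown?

340

D1: 705, 1143, 1737, 2511, 3489, 4695
D2: 438, 594, 774, 978, 1206
D3: 156, 180, 204, 228
D4: 24, 24, 24
The fourth differences are constant at 24.
Work back: 156 − 24 = 132;  438 − 132 = 306;  705 − 306 = 399;  739 − 399 = 340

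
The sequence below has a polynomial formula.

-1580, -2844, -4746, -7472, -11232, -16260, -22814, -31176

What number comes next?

-41652

D1: -1264 , -1902 , -2726 , -3760 , -5028 , -6554 , -8362
D2: -638 , -824 , -1034 , -1268 , -1526 , -1808
D3: -186 , -210 , -234 , -258 , -282
D4: -24 , -24 , -24 , -24
Constant fourth difference = -24, so extend:
-282 − 24 = -306;  -1808 − 306 = -2114;  -8362 − 2114 = -10476;  -31176 − 10476 = -41652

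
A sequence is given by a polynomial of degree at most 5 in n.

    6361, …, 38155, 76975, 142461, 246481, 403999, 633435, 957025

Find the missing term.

16869

Using the last 7 terms:
First differences: 38820  65486  104020  157518  229436  323590
Second differences: 26666  38534  53498  71918  94154
Third differences: 11868  14964  18420  22236
Fourth differences: 3096  3456  3816
Fifth differences: 360  360
Constant fifth difference = 360.
Extend backward: 3096 − 360 = 2736;  11868 − 2736 = 9132;  26666 − 9132 = 17534;  38820 − 17534 = 21286;  38155 − 21286 = 16869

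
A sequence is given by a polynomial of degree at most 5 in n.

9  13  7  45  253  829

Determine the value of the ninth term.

7825

First differences: 4, -6, 38, 208, 576
Second differences: -10, 44, 170, 368
Third differences: 54, 126, 198
Fourth differences: 72, 72
Fourth differences constant at 72.
198 + 72 = 270;  368 + 270 = 638;  576 + 638 = 1214;  829 + 1214 = 2043
270 + 72 = 342;  638 + 342 = 980;  1214 + 980 = 2194;  2043 + 2194 = 4237
342 + 72 = 414;  980 + 414 = 1394;  2194 + 1394 = 3588;  4237 + 3588 = 7825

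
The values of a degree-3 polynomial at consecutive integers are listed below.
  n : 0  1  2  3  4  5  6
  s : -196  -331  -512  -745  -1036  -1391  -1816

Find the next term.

Δ: -135, -181, -233, -291, -355, -425
Δ²: -46, -52, -58, -64, -70
Δ³: -6, -6, -6, -6
Third differences constant at -6.
-70 − 6 = -76;  -425 − 76 = -501;  -1816 − 501 = -2317

-2317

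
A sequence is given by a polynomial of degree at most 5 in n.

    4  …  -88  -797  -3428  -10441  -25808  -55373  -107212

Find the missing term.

Using the last 7 terms:
Δ: -709, -2631, -7013, -15367, -29565, -51839
Δ²: -1922, -4382, -8354, -14198, -22274
Δ³: -2460, -3972, -5844, -8076
Δ⁴: -1512, -1872, -2232
Δ⁵: -360, -360
Constant fifth difference = -360.
Extend backward: -1512 + 360 = -1152;  -2460 + 1152 = -1308;  -1922 + 1308 = -614;  -709 + 614 = -95;  -88 + 95 = 7

7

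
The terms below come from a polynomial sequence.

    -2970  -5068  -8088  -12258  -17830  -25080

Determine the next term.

D1: -2098, -3020, -4170, -5572, -7250
D2: -922, -1150, -1402, -1678
D3: -228, -252, -276
D4: -24, -24
Constant fourth difference = -24, so extend:
-276 − 24 = -300;  -1678 − 300 = -1978;  -7250 − 1978 = -9228;  -25080 − 9228 = -34308

-34308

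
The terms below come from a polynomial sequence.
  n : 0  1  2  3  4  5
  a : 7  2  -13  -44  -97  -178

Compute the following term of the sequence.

-5, -15, -31, -53, -81
-10, -16, -22, -28
-6, -6, -6
Third differences constant at -6.
-28 − 6 = -34;  -81 − 34 = -115;  -178 − 115 = -293

-293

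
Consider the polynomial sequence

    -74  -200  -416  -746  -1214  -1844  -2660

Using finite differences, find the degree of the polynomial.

First differences: -126, -216, -330, -468, -630, -816
Second differences: -90, -114, -138, -162, -186
Third differences: -24, -24, -24, -24
The third differences are constant, so the polynomial has degree 3.

3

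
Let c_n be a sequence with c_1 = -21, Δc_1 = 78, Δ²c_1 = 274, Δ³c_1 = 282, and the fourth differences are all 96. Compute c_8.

Build the table forward from the leading diagonal:
Fourth differences: 96, 96, 96, 96, 96, 96, 96, 96
Third differences: 282, 378, 474, 570, 666, 762, 858, 954
Second differences: 274, 556, 934, 1408, 1978, 2644, 3406, 4264
First differences: 78, 352, 908, 1842, 3250, 5228, 7872, 11278
c: -21, 57, 409, 1317, 3159, 6409, 11637, 19509

19509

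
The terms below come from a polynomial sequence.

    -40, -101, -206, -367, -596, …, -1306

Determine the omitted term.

Using the first 5 terms:
-61, -105, -161, -229
-44, -56, -68
-12, -12
Constant third difference = -12.
Extend forward: -68 − 12 = -80;  -229 − 80 = -309;  -596 − 309 = -905

-905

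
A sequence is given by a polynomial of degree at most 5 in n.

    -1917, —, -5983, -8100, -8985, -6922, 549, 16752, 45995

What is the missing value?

Using the last 7 terms:
D1: -2117, -885, 2063, 7471, 16203, 29243
D2: 1232, 2948, 5408, 8732, 13040
D3: 1716, 2460, 3324, 4308
D4: 744, 864, 984
D5: 120, 120
Constant fifth difference = 120.
Extend backward: 744 − 120 = 624;  1716 − 624 = 1092;  1232 − 1092 = 140;  -2117 − 140 = -2257;  -5983 + 2257 = -3726

-3726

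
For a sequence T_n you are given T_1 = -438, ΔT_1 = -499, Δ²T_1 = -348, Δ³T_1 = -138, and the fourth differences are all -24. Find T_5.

Build the table forward from the leading diagonal:
Δ⁴: -24, -24, -24, -24, -24
Δ³: -138, -162, -186, -210, -234
Δ²: -348, -486, -648, -834, -1044
Δ: -499, -847, -1333, -1981, -2815
T: -438, -937, -1784, -3117, -5098

-5098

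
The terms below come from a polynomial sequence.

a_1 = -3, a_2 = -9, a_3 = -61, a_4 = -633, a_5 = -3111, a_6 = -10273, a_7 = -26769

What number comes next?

-59601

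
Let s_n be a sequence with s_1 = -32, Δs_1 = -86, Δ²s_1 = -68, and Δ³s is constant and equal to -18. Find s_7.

Build the table forward from the leading diagonal:
Third differences: -18, -18, -18, -18, -18, -18, -18
Second differences: -68, -86, -104, -122, -140, -158, -176
First differences: -86, -154, -240, -344, -466, -606, -764
s: -32, -118, -272, -512, -856, -1322, -1928

-1928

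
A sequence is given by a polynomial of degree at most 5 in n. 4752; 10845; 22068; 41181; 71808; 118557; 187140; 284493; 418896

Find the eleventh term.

839412

6093, 11223, 19113, 30627, 46749, 68583, 97353, 134403
5130, 7890, 11514, 16122, 21834, 28770, 37050
2760, 3624, 4608, 5712, 6936, 8280
864, 984, 1104, 1224, 1344
120, 120, 120, 120
The fifth differences are constant (120).
1344 + 120 = 1464;  8280 + 1464 = 9744;  37050 + 9744 = 46794;  134403 + 46794 = 181197;  418896 + 181197 = 600093
1464 + 120 = 1584;  9744 + 1584 = 11328;  46794 + 11328 = 58122;  181197 + 58122 = 239319;  600093 + 239319 = 839412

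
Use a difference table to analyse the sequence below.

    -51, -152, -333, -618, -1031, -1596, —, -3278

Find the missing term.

Using the first 6 terms:
-101, -181, -285, -413, -565
-80, -104, -128, -152
-24, -24, -24
Constant third difference = -24.
Extend forward: -152 − 24 = -176;  -565 − 176 = -741;  -1596 − 741 = -2337

-2337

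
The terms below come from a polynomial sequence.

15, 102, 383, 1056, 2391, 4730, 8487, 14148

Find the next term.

22271

First differences: 87  281  673  1335  2339  3757  5661
Second differences: 194  392  662  1004  1418  1904
Third differences: 198  270  342  414  486
Fourth differences: 72  72  72  72
Constant fourth difference = 72, so extend:
486 + 72 = 558;  1904 + 558 = 2462;  5661 + 2462 = 8123;  14148 + 8123 = 22271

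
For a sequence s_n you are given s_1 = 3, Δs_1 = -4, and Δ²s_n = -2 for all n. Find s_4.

-15

Build the table forward from the leading diagonal:
Δ²: -2, -2, -2, -2
Δ: -4, -6, -8, -10
s: 3, -1, -7, -15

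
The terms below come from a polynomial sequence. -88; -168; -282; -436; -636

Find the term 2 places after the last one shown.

-1198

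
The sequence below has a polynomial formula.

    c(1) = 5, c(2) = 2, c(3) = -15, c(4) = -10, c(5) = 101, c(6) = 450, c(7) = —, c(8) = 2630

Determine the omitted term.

1217

Using the first 6 terms:
Δ: -3  -17  5  111  349
Δ²: -14  22  106  238
Δ³: 36  84  132
Δ⁴: 48  48
Constant fourth difference = 48.
Extend forward: 132 + 48 = 180;  238 + 180 = 418;  349 + 418 = 767;  450 + 767 = 1217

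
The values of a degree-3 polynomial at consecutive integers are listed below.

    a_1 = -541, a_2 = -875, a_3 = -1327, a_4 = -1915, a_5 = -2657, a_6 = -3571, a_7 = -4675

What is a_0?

Δ: -334  -452  -588  -742  -914  -1104
Δ²: -118  -136  -154  -172  -190
Δ³: -18  -18  -18  -18
The third differences are constant at -18.
Work back: -118 + 18 = -100;  -334 + 100 = -234;  -541 + 234 = -307

-307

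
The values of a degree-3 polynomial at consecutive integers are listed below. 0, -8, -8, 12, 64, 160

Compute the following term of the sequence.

312

Δ: -8  0  20  52  96
Δ²: 8  20  32  44
Δ³: 12  12  12
Third differences constant at 12.
44 + 12 = 56;  96 + 56 = 152;  160 + 152 = 312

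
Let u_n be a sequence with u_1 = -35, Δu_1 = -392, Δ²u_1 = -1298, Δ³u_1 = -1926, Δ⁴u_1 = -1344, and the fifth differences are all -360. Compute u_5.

-18439

Build the table forward from the leading diagonal:
D5: -360  -360  -360  -360  -360
D4: -1344  -1704  -2064  -2424  -2784
D3: -1926  -3270  -4974  -7038  -9462
D2: -1298  -3224  -6494  -11468  -18506
D1: -392  -1690  -4914  -11408  -22876
u: -35  -427  -2117  -7031  -18439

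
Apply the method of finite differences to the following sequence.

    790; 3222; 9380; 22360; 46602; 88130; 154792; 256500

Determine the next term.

Δ: 2432 , 6158 , 12980 , 24242 , 41528 , 66662 , 101708
Δ²: 3726 , 6822 , 11262 , 17286 , 25134 , 35046
Δ³: 3096 , 4440 , 6024 , 7848 , 9912
Δ⁴: 1344 , 1584 , 1824 , 2064
Δ⁵: 240 , 240 , 240
The fifth differences are constant (240).
2064 + 240 = 2304;  9912 + 2304 = 12216;  35046 + 12216 = 47262;  101708 + 47262 = 148970;  256500 + 148970 = 405470

405470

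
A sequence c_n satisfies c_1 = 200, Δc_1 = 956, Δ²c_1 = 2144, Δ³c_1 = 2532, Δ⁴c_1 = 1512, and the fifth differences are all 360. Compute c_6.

Build the table forward from the leading diagonal:
Fifth differences: 360, 360, 360, 360, 360, 360
Fourth differences: 1512, 1872, 2232, 2592, 2952, 3312
Third differences: 2532, 4044, 5916, 8148, 10740, 13692
Second differences: 2144, 4676, 8720, 14636, 22784, 33524
First differences: 956, 3100, 7776, 16496, 31132, 53916
c: 200, 1156, 4256, 12032, 28528, 59660

59660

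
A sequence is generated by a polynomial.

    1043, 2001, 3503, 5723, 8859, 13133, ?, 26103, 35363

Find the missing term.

18791

Using the first 6 terms:
Δ: 958  1502  2220  3136  4274
Δ²: 544  718  916  1138
Δ³: 174  198  222
Δ⁴: 24  24
Constant fourth difference = 24.
Extend forward: 222 + 24 = 246;  1138 + 246 = 1384;  4274 + 1384 = 5658;  13133 + 5658 = 18791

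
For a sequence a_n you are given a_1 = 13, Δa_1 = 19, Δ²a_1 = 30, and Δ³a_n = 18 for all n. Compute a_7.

Build the table forward from the leading diagonal:
D3: 18, 18, 18, 18, 18, 18, 18
D2: 30, 48, 66, 84, 102, 120, 138
D1: 19, 49, 97, 163, 247, 349, 469
a: 13, 32, 81, 178, 341, 588, 937

937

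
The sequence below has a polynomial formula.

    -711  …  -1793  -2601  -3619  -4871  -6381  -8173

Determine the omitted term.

Using the last 6 terms:
Δ: -808, -1018, -1252, -1510, -1792
Δ²: -210, -234, -258, -282
Δ³: -24, -24, -24
Constant third difference = -24.
Extend backward: -210 + 24 = -186;  -808 + 186 = -622;  -1793 + 622 = -1171

-1171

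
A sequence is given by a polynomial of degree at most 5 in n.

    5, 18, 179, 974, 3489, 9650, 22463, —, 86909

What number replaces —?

46254

Using the first 7 terms:
Δ: 13, 161, 795, 2515, 6161, 12813
Δ²: 148, 634, 1720, 3646, 6652
Δ³: 486, 1086, 1926, 3006
Δ⁴: 600, 840, 1080
Δ⁵: 240, 240
Constant fifth difference = 240.
Extend forward: 1080 + 240 = 1320;  3006 + 1320 = 4326;  6652 + 4326 = 10978;  12813 + 10978 = 23791;  22463 + 23791 = 46254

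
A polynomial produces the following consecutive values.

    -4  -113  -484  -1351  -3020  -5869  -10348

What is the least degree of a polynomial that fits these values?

4

Δ: -109, -371, -867, -1669, -2849, -4479
Δ²: -262, -496, -802, -1180, -1630
Δ³: -234, -306, -378, -450
Δ⁴: -72, -72, -72
The fourth differences are constant, so the polynomial has degree 4.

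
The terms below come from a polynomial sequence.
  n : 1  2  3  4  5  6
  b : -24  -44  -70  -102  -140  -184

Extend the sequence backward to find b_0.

-10

First differences: -20, -26, -32, -38, -44
Second differences: -6, -6, -6, -6
The second differences are constant at -6.
Work back: -20 + 6 = -14;  -24 + 14 = -10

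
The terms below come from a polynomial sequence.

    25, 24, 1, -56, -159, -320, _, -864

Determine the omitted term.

-551

Using the first 6 terms:
Δ: -1, -23, -57, -103, -161
Δ²: -22, -34, -46, -58
Δ³: -12, -12, -12
Constant third difference = -12.
Extend forward: -58 − 12 = -70;  -161 − 70 = -231;  -320 − 231 = -551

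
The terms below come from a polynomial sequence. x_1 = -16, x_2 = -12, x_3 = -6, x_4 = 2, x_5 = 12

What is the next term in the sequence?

24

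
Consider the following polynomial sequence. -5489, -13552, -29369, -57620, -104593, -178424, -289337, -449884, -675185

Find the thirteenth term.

First differences: -8063, -15817, -28251, -46973, -73831, -110913, -160547, -225301
Second differences: -7754, -12434, -18722, -26858, -37082, -49634, -64754
Third differences: -4680, -6288, -8136, -10224, -12552, -15120
Fourth differences: -1608, -1848, -2088, -2328, -2568
Fifth differences: -240, -240, -240, -240
Constant fifth difference = -240, so extend:
-2568 − 240 = -2808;  -15120 − 2808 = -17928;  -64754 − 17928 = -82682;  -225301 − 82682 = -307983;  -675185 − 307983 = -983168
-2808 − 240 = -3048;  -17928 − 3048 = -20976;  -82682 − 20976 = -103658;  -307983 − 103658 = -411641;  -983168 − 411641 = -1394809
-3048 − 240 = -3288;  -20976 − 3288 = -24264;  -103658 − 24264 = -127922;  -411641 − 127922 = -539563;  -1394809 − 539563 = -1934372
-3288 − 240 = -3528;  -24264 − 3528 = -27792;  -127922 − 27792 = -155714;  -539563 − 155714 = -695277;  -1934372 − 695277 = -2629649

-2629649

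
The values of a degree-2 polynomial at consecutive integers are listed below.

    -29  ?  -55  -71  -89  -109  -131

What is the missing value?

-41

Using the last 5 terms:
D1: -16  -18  -20  -22
D2: -2  -2  -2
Constant second difference = -2.
Extend backward: -16 + 2 = -14;  -55 + 14 = -41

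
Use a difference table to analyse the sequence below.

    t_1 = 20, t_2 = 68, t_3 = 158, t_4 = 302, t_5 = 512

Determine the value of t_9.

Δ: 48 , 90 , 144 , 210
Δ²: 42 , 54 , 66
Δ³: 12 , 12
Third differences constant at 12.
66 + 12 = 78;  210 + 78 = 288;  512 + 288 = 800
78 + 12 = 90;  288 + 90 = 378;  800 + 378 = 1178
90 + 12 = 102;  378 + 102 = 480;  1178 + 480 = 1658
102 + 12 = 114;  480 + 114 = 594;  1658 + 594 = 2252

2252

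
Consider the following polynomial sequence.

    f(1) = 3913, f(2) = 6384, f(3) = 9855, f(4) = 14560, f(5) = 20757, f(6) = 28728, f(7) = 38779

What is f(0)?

2232

First differences: 2471, 3471, 4705, 6197, 7971, 10051
Second differences: 1000, 1234, 1492, 1774, 2080
Third differences: 234, 258, 282, 306
Fourth differences: 24, 24, 24
The fourth differences are constant at 24.
Work back: 234 − 24 = 210;  1000 − 210 = 790;  2471 − 790 = 1681;  3913 − 1681 = 2232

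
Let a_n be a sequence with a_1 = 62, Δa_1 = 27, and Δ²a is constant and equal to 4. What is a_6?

237

Build the table forward from the leading diagonal:
Second differences: 4, 4, 4, 4, 4, 4
First differences: 27, 31, 35, 39, 43, 47
a: 62, 89, 120, 155, 194, 237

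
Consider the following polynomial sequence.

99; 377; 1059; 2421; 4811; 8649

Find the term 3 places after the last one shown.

D1: 278 , 682 , 1362 , 2390 , 3838
D2: 404 , 680 , 1028 , 1448
D3: 276 , 348 , 420
D4: 72 , 72
Fourth differences constant at 72.
420 + 72 = 492;  1448 + 492 = 1940;  3838 + 1940 = 5778;  8649 + 5778 = 14427
492 + 72 = 564;  1940 + 564 = 2504;  5778 + 2504 = 8282;  14427 + 8282 = 22709
564 + 72 = 636;  2504 + 636 = 3140;  8282 + 3140 = 11422;  22709 + 11422 = 34131

34131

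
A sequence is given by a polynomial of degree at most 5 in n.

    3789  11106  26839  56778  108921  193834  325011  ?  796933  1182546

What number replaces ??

519234

Using the first 7 terms:
Δ: 7317, 15733, 29939, 52143, 84913, 131177
Δ²: 8416, 14206, 22204, 32770, 46264
Δ³: 5790, 7998, 10566, 13494
Δ⁴: 2208, 2568, 2928
Δ⁵: 360, 360
Constant fifth difference = 360.
Extend forward: 2928 + 360 = 3288;  13494 + 3288 = 16782;  46264 + 16782 = 63046;  131177 + 63046 = 194223;  325011 + 194223 = 519234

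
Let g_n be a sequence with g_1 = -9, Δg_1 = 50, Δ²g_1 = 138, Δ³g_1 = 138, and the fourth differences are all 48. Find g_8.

9749

Build the table forward from the leading diagonal:
Δ⁴: 48, 48, 48, 48, 48, 48, 48, 48
Δ³: 138, 186, 234, 282, 330, 378, 426, 474
Δ²: 138, 276, 462, 696, 978, 1308, 1686, 2112
Δ: 50, 188, 464, 926, 1622, 2600, 3908, 5594
g: -9, 41, 229, 693, 1619, 3241, 5841, 9749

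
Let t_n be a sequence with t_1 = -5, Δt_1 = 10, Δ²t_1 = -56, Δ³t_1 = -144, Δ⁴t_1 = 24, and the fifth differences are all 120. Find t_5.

-853

Build the table forward from the leading diagonal:
Δ⁵: 120  120  120  120  120
Δ⁴: 24  144  264  384  504
Δ³: -144  -120  24  288  672
Δ²: -56  -200  -320  -296  -8
Δ: 10  -46  -246  -566  -862
t: -5  5  -41  -287  -853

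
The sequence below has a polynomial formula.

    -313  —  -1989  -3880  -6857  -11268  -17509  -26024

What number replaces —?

Using the last 6 terms:
-1891, -2977, -4411, -6241, -8515
-1086, -1434, -1830, -2274
-348, -396, -444
-48, -48
Constant fourth difference = -48.
Extend backward: -348 + 48 = -300;  -1086 + 300 = -786;  -1891 + 786 = -1105;  -1989 + 1105 = -884

-884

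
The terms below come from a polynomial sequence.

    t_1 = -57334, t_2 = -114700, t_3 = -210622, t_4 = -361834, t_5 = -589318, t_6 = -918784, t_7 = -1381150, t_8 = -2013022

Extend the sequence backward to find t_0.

Δ: -57366  -95922  -151212  -227484  -329466  -462366  -631872
Δ²: -38556  -55290  -76272  -101982  -132900  -169506
Δ³: -16734  -20982  -25710  -30918  -36606
Δ⁴: -4248  -4728  -5208  -5688
Δ⁵: -480  -480  -480
The fifth differences are constant at -480.
Work back: -4248 + 480 = -3768;  -16734 + 3768 = -12966;  -38556 + 12966 = -25590;  -57366 + 25590 = -31776;  -57334 + 31776 = -25558

-25558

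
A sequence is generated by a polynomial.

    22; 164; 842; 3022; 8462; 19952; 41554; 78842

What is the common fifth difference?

240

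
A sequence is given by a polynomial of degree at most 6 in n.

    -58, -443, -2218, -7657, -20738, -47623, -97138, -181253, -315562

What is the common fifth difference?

-480

First differences: -385, -1775, -5439, -13081, -26885, -49515, -84115, -134309
Second differences: -1390, -3664, -7642, -13804, -22630, -34600, -50194
Third differences: -2274, -3978, -6162, -8826, -11970, -15594
Fourth differences: -1704, -2184, -2664, -3144, -3624
Fifth differences: -480, -480, -480, -480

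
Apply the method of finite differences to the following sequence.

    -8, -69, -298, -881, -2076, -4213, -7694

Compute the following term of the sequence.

-12993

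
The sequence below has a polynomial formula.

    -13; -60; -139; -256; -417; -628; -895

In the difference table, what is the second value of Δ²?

D1: -47, -79, -117, -161, -211, -267
D2: -32, -38, -44, -50, -56
D3: -6, -6, -6, -6

-38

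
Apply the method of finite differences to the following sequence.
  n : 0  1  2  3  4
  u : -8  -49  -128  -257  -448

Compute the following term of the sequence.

-713

D1: -41, -79, -129, -191
D2: -38, -50, -62
D3: -12, -12
Third differences constant at -12.
-62 − 12 = -74;  -191 − 74 = -265;  -448 − 265 = -713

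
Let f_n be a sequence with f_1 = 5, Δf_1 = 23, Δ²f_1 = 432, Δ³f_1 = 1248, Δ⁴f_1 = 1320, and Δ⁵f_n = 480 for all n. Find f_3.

483

Build the table forward from the leading diagonal:
Δ⁵: 480, 480, 480
Δ⁴: 1320, 1800, 2280
Δ³: 1248, 2568, 4368
Δ²: 432, 1680, 4248
Δ: 23, 455, 2135
f: 5, 28, 483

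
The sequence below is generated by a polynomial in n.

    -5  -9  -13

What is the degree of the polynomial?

1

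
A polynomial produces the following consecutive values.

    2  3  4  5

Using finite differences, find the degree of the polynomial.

1

1, 1, 1
The first differences are constant, so the polynomial has degree 1.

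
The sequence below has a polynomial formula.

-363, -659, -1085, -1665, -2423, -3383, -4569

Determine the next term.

Δ: -296, -426, -580, -758, -960, -1186
Δ²: -130, -154, -178, -202, -226
Δ³: -24, -24, -24, -24
Constant third difference = -24, so extend:
-226 − 24 = -250;  -1186 − 250 = -1436;  -4569 − 1436 = -6005

-6005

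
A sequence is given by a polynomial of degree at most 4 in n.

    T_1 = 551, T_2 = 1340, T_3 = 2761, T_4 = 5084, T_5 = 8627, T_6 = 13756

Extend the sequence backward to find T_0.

Δ: 789, 1421, 2323, 3543, 5129
Δ²: 632, 902, 1220, 1586
Δ³: 270, 318, 366
Δ⁴: 48, 48
The fourth differences are constant at 48.
Work back: 270 − 48 = 222;  632 − 222 = 410;  789 − 410 = 379;  551 − 379 = 172

172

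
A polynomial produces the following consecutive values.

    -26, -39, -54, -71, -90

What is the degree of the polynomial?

-13, -15, -17, -19
-2, -2, -2
The second differences are constant, so the polynomial has degree 2.

2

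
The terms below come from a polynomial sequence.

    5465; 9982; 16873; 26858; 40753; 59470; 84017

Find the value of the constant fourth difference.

First differences: 4517, 6891, 9985, 13895, 18717, 24547
Second differences: 2374, 3094, 3910, 4822, 5830
Third differences: 720, 816, 912, 1008
Fourth differences: 96, 96, 96

96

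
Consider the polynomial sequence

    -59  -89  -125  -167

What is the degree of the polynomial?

First differences: -30, -36, -42
Second differences: -6, -6
The second differences are constant, so the polynomial has degree 2.

2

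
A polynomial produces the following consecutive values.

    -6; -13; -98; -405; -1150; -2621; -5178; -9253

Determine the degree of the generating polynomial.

4

D1: -7, -85, -307, -745, -1471, -2557, -4075
D2: -78, -222, -438, -726, -1086, -1518
D3: -144, -216, -288, -360, -432
D4: -72, -72, -72, -72
The fourth differences are constant, so the polynomial has degree 4.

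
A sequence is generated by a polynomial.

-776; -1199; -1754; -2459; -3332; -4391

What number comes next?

-5654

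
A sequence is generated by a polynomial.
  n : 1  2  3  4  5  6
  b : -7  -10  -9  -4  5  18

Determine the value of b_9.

81

First differences: -3, 1, 5, 9, 13
Second differences: 4, 4, 4, 4
Second differences constant at 4.
13 + 4 = 17;  18 + 17 = 35
17 + 4 = 21;  35 + 21 = 56
21 + 4 = 25;  56 + 25 = 81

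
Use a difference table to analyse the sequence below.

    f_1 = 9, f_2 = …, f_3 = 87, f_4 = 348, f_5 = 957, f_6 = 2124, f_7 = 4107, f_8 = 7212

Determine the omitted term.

Using the last 6 terms:
D1: 261  609  1167  1983  3105
D2: 348  558  816  1122
D3: 210  258  306
D4: 48  48
Constant fourth difference = 48.
Extend backward: 210 − 48 = 162;  348 − 162 = 186;  261 − 186 = 75;  87 − 75 = 12

12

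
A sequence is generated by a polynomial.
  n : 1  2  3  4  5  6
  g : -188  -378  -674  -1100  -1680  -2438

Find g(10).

-7730

D1: -190, -296, -426, -580, -758
D2: -106, -130, -154, -178
D3: -24, -24, -24
Constant third difference = -24, so extend:
-178 − 24 = -202;  -758 − 202 = -960;  -2438 − 960 = -3398
-202 − 24 = -226;  -960 − 226 = -1186;  -3398 − 1186 = -4584
-226 − 24 = -250;  -1186 − 250 = -1436;  -4584 − 1436 = -6020
-250 − 24 = -274;  -1436 − 274 = -1710;  -6020 − 1710 = -7730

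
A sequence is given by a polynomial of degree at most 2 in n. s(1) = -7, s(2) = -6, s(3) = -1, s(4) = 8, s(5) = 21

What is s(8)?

1, 5, 9, 13
4, 4, 4
Second differences constant at 4.
13 + 4 = 17;  21 + 17 = 38
17 + 4 = 21;  38 + 21 = 59
21 + 4 = 25;  59 + 25 = 84

84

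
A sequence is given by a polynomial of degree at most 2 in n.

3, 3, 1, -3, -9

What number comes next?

-17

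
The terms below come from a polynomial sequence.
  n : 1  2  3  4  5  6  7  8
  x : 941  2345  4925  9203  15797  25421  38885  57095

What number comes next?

81053

1404 , 2580 , 4278 , 6594 , 9624 , 13464 , 18210
1176 , 1698 , 2316 , 3030 , 3840 , 4746
522 , 618 , 714 , 810 , 906
96 , 96 , 96 , 96
The fourth differences are constant (96).
906 + 96 = 1002;  4746 + 1002 = 5748;  18210 + 5748 = 23958;  57095 + 23958 = 81053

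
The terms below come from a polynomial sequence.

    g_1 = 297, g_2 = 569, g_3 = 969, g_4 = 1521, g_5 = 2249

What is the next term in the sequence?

Δ: 272, 400, 552, 728
Δ²: 128, 152, 176
Δ³: 24, 24
Constant third difference = 24, so extend:
176 + 24 = 200;  728 + 200 = 928;  2249 + 928 = 3177

3177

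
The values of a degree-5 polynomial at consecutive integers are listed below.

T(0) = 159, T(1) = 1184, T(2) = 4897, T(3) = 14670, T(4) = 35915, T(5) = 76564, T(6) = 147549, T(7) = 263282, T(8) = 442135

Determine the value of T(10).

1085369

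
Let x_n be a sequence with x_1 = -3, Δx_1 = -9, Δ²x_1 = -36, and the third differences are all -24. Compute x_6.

-648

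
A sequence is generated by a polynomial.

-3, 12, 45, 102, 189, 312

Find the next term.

477

Δ: 15, 33, 57, 87, 123
Δ²: 18, 24, 30, 36
Δ³: 6, 6, 6
Constant third difference = 6, so extend:
36 + 6 = 42;  123 + 42 = 165;  312 + 165 = 477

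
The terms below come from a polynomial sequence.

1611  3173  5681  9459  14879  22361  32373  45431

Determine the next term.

62099

First differences: 1562 , 2508 , 3778 , 5420 , 7482 , 10012 , 13058
Second differences: 946 , 1270 , 1642 , 2062 , 2530 , 3046
Third differences: 324 , 372 , 420 , 468 , 516
Fourth differences: 48 , 48 , 48 , 48
Constant fourth difference = 48, so extend:
516 + 48 = 564;  3046 + 564 = 3610;  13058 + 3610 = 16668;  45431 + 16668 = 62099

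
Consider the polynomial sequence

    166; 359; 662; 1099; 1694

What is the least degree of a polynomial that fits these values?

First differences: 193, 303, 437, 595
Second differences: 110, 134, 158
Third differences: 24, 24
The third differences are constant, so the polynomial has degree 3.

3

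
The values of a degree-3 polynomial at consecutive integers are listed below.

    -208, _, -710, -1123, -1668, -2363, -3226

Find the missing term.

-411

Using the last 5 terms:
-413  -545  -695  -863
-132  -150  -168
-18  -18
Constant third difference = -18.
Extend backward: -132 + 18 = -114;  -413 + 114 = -299;  -710 + 299 = -411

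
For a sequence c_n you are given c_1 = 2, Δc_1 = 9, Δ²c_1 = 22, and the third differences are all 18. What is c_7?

746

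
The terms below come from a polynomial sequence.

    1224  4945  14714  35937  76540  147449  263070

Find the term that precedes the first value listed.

3721  9769  21223  40603  70909  115621
6048  11454  19380  30306  44712
5406  7926  10926  14406
2520  3000  3480
480  480
The fifth differences are constant at 480.
Work back: 2520 − 480 = 2040;  5406 − 2040 = 3366;  6048 − 3366 = 2682;  3721 − 2682 = 1039;  1224 − 1039 = 185

185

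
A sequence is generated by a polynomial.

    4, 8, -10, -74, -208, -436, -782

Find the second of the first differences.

First differences: 4, -18, -64, -134, -228, -346
Second differences: -22, -46, -70, -94, -118
Third differences: -24, -24, -24, -24

-18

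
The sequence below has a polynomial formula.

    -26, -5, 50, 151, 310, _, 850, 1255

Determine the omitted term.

539

Using the first 5 terms:
First differences: 21  55  101  159
Second differences: 34  46  58
Third differences: 12  12
Constant third difference = 12.
Extend forward: 58 + 12 = 70;  159 + 70 = 229;  310 + 229 = 539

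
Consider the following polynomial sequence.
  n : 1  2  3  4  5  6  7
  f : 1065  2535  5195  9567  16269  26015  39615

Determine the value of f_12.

D1: 1470 , 2660 , 4372 , 6702 , 9746 , 13600
D2: 1190 , 1712 , 2330 , 3044 , 3854
D3: 522 , 618 , 714 , 810
D4: 96 , 96 , 96
The fourth differences are constant (96).
810 + 96 = 906;  3854 + 906 = 4760;  13600 + 4760 = 18360;  39615 + 18360 = 57975
906 + 96 = 1002;  4760 + 1002 = 5762;  18360 + 5762 = 24122;  57975 + 24122 = 82097
1002 + 96 = 1098;  5762 + 1098 = 6860;  24122 + 6860 = 30982;  82097 + 30982 = 113079
1098 + 96 = 1194;  6860 + 1194 = 8054;  30982 + 8054 = 39036;  113079 + 39036 = 152115
1194 + 96 = 1290;  8054 + 1290 = 9344;  39036 + 9344 = 48380;  152115 + 48380 = 200495

200495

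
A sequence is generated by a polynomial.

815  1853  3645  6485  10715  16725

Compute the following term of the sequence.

1038, 1792, 2840, 4230, 6010
754, 1048, 1390, 1780
294, 342, 390
48, 48
The fourth differences are constant (48).
390 + 48 = 438;  1780 + 438 = 2218;  6010 + 2218 = 8228;  16725 + 8228 = 24953

24953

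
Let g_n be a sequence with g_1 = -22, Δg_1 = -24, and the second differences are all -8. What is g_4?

-118

Build the table forward from the leading diagonal:
Second differences: -8, -8, -8, -8
First differences: -24, -32, -40, -48
g: -22, -46, -78, -118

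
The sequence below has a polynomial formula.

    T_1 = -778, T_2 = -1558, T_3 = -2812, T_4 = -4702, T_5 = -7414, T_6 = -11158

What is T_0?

-334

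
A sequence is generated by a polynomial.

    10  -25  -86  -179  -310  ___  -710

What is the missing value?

Using the first 5 terms:
D1: -35, -61, -93, -131
D2: -26, -32, -38
D3: -6, -6
Constant third difference = -6.
Extend forward: -38 − 6 = -44;  -131 − 44 = -175;  -310 − 175 = -485

-485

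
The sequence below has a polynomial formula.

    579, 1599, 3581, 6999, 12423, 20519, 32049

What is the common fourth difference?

96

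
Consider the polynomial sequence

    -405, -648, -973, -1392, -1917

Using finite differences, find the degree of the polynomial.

3

First differences: -243, -325, -419, -525
Second differences: -82, -94, -106
Third differences: -12, -12
The third differences are constant, so the polynomial has degree 3.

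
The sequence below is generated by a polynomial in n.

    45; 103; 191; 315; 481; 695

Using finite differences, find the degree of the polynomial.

3

D1: 58, 88, 124, 166, 214
D2: 30, 36, 42, 48
D3: 6, 6, 6
The third differences are constant, so the polynomial has degree 3.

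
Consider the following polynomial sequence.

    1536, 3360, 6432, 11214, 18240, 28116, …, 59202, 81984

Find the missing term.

Using the first 6 terms:
Δ: 1824  3072  4782  7026  9876
Δ²: 1248  1710  2244  2850
Δ³: 462  534  606
Δ⁴: 72  72
Constant fourth difference = 72.
Extend forward: 606 + 72 = 678;  2850 + 678 = 3528;  9876 + 3528 = 13404;  28116 + 13404 = 41520

41520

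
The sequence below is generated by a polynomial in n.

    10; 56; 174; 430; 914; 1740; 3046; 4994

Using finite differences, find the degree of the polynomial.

4

46, 118, 256, 484, 826, 1306, 1948
72, 138, 228, 342, 480, 642
66, 90, 114, 138, 162
24, 24, 24, 24
The fourth differences are constant, so the polynomial has degree 4.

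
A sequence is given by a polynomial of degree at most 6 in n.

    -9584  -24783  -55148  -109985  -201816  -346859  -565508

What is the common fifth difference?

-480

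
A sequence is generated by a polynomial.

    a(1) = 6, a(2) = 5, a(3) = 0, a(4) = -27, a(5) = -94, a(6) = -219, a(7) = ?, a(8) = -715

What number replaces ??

Using the first 6 terms:
-1, -5, -27, -67, -125
-4, -22, -40, -58
-18, -18, -18
Constant third difference = -18.
Extend forward: -58 − 18 = -76;  -125 − 76 = -201;  -219 − 201 = -420

-420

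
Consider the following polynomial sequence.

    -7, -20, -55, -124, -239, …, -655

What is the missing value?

Using the first 5 terms:
Δ: -13  -35  -69  -115
Δ²: -22  -34  -46
Δ³: -12  -12
Constant third difference = -12.
Extend forward: -46 − 12 = -58;  -115 − 58 = -173;  -239 − 173 = -412

-412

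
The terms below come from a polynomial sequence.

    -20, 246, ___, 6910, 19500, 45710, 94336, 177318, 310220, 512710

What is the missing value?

1808

Using the last 7 terms:
12590  26210  48626  82982  132902  202490
13620  22416  34356  49920  69588
8796  11940  15564  19668
3144  3624  4104
480  480
Constant fifth difference = 480.
Extend backward: 3144 − 480 = 2664;  8796 − 2664 = 6132;  13620 − 6132 = 7488;  12590 − 7488 = 5102;  6910 − 5102 = 1808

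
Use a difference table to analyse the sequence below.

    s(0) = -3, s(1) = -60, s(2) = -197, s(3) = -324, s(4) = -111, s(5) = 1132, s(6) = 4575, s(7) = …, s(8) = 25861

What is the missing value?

11988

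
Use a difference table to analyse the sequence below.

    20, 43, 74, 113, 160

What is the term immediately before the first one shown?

5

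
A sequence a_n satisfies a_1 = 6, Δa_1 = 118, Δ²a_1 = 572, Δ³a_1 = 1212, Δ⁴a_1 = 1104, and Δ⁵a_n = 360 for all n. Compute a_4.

Build the table forward from the leading diagonal:
Fifth differences: 360  360  360  360
Fourth differences: 1104  1464  1824  2184
Third differences: 1212  2316  3780  5604
Second differences: 572  1784  4100  7880
First differences: 118  690  2474  6574
a: 6  124  814  3288

3288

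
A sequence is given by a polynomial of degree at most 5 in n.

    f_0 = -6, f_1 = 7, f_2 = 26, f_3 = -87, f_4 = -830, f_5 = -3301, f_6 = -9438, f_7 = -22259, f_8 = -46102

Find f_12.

-398094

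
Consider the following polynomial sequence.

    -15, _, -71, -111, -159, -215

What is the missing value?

Using the last 4 terms:
First differences: -40  -48  -56
Second differences: -8  -8
Constant second difference = -8.
Extend backward: -40 + 8 = -32;  -71 + 32 = -39

-39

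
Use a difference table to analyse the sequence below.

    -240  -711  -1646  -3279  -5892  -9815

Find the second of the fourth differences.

D1: -471, -935, -1633, -2613, -3923
D2: -464, -698, -980, -1310
D3: -234, -282, -330
D4: -48, -48

-48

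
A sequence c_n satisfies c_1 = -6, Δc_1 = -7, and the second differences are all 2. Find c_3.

-18

Build the table forward from the leading diagonal:
D2: 2, 2, 2
D1: -7, -5, -3
c: -6, -13, -18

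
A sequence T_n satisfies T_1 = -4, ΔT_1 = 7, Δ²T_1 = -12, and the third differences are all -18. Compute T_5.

Build the table forward from the leading diagonal:
Third differences: -18, -18, -18, -18, -18
Second differences: -12, -30, -48, -66, -84
First differences: 7, -5, -35, -83, -149
T: -4, 3, -2, -37, -120

-120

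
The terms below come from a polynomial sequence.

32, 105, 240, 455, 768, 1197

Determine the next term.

D1: 73, 135, 215, 313, 429
D2: 62, 80, 98, 116
D3: 18, 18, 18
Third differences constant at 18.
116 + 18 = 134;  429 + 134 = 563;  1197 + 563 = 1760

1760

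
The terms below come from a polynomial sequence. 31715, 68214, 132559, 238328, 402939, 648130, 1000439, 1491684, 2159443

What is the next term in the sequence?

D1: 36499, 64345, 105769, 164611, 245191, 352309, 491245, 667759
D2: 27846, 41424, 58842, 80580, 107118, 138936, 176514
D3: 13578, 17418, 21738, 26538, 31818, 37578
D4: 3840, 4320, 4800, 5280, 5760
D5: 480, 480, 480, 480
The fifth differences are constant (480).
5760 + 480 = 6240;  37578 + 6240 = 43818;  176514 + 43818 = 220332;  667759 + 220332 = 888091;  2159443 + 888091 = 3047534

3047534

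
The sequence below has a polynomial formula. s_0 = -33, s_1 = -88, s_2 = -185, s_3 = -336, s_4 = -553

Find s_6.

-1233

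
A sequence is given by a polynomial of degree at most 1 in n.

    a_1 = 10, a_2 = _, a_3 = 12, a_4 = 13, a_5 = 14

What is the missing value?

11

Using the last 3 terms:
D1: 1  1
Constant first difference = 1.
Extend backward: 12 − 1 = 11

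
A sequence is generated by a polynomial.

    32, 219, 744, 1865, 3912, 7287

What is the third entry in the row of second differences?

D1: 187, 525, 1121, 2047, 3375
D2: 338, 596, 926, 1328
D3: 258, 330, 402
D4: 72, 72

926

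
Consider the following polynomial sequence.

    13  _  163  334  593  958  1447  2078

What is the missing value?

62

Using the last 6 terms:
Δ: 171  259  365  489  631
Δ²: 88  106  124  142
Δ³: 18  18  18
Constant third difference = 18.
Extend backward: 88 − 18 = 70;  171 − 70 = 101;  163 − 101 = 62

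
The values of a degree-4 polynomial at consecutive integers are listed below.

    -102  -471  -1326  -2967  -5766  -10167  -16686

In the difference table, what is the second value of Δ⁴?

First differences: -369, -855, -1641, -2799, -4401, -6519
Second differences: -486, -786, -1158, -1602, -2118
Third differences: -300, -372, -444, -516
Fourth differences: -72, -72, -72

-72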